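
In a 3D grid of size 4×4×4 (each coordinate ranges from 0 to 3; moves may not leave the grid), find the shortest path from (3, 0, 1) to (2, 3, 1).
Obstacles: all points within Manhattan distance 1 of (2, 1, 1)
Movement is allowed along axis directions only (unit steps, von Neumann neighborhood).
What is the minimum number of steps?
6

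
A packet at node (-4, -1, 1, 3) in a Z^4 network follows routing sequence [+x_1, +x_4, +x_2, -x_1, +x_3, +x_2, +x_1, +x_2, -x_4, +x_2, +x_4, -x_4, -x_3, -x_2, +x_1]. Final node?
(-2, 2, 1, 3)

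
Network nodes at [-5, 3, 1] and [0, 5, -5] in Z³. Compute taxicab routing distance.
13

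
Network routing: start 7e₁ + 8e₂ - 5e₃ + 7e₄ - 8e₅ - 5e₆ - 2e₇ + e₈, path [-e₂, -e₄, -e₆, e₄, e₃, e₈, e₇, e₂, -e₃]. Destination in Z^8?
(7, 8, -5, 7, -8, -6, -1, 2)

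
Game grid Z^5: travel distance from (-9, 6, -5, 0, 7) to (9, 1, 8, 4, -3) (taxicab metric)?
50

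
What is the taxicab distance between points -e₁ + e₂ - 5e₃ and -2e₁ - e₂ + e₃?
9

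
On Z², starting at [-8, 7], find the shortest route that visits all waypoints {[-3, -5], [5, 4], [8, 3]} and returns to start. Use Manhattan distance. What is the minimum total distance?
56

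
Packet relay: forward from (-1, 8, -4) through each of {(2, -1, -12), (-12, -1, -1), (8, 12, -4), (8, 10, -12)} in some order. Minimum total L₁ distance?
65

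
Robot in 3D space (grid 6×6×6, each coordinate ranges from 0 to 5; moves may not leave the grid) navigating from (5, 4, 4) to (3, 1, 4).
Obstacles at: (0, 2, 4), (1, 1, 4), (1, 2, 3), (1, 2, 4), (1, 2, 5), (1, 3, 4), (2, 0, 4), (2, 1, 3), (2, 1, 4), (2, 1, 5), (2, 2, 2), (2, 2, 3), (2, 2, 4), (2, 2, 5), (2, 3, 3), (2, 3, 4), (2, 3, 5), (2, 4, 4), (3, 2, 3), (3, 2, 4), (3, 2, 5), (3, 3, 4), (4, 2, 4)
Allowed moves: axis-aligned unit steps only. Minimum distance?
5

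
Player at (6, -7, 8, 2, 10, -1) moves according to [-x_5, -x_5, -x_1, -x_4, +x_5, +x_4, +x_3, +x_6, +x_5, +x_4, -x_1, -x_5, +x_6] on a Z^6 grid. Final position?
(4, -7, 9, 3, 9, 1)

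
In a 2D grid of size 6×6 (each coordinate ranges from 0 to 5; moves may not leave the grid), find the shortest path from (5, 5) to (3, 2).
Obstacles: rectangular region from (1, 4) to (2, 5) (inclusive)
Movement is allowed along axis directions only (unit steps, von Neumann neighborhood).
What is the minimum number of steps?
5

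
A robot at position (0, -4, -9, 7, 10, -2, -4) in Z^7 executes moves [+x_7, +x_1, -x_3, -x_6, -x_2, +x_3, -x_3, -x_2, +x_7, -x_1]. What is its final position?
(0, -6, -10, 7, 10, -3, -2)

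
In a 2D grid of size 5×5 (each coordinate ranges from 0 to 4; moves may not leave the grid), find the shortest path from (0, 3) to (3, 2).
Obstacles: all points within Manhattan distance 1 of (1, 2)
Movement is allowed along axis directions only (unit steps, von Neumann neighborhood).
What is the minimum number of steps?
6
(one shortest path: (0, 3) → (0, 4) → (1, 4) → (2, 4) → (3, 4) → (3, 3) → (3, 2))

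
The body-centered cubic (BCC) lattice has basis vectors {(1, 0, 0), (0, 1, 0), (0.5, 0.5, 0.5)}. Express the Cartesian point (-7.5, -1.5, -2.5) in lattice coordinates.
-5b₁ + b₂ - 5b₃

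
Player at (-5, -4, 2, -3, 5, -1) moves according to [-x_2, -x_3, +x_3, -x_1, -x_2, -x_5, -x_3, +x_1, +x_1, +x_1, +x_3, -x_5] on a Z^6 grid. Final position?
(-3, -6, 2, -3, 3, -1)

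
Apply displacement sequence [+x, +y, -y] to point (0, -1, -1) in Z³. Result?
(1, -1, -1)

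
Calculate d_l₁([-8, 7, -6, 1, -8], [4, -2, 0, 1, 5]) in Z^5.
40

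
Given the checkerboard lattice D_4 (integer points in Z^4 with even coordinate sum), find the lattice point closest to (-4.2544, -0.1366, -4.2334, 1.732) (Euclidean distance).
(-4, 0, -4, 2)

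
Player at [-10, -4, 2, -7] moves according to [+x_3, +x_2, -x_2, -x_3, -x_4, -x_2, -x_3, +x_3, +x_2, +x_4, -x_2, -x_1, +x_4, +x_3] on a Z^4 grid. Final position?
(-11, -5, 3, -6)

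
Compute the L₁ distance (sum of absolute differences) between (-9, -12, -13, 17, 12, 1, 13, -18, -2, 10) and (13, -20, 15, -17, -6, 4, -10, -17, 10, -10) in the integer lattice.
169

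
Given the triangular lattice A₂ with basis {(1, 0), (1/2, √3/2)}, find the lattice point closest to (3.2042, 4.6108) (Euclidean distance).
(3.5, 4.33)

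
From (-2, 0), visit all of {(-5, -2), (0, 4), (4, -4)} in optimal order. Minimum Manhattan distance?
28
(one optimal route: (-2, 0) → (-5, -2) → (0, 4) → (4, -4))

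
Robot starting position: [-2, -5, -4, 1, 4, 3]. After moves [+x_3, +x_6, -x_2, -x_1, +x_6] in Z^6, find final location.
(-3, -6, -3, 1, 4, 5)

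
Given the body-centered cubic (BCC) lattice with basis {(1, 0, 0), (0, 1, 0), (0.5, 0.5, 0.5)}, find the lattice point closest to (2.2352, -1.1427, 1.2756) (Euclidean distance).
(2, -1, 1)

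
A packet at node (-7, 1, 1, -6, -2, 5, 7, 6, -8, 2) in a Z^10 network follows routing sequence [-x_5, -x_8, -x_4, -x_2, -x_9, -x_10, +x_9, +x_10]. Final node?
(-7, 0, 1, -7, -3, 5, 7, 5, -8, 2)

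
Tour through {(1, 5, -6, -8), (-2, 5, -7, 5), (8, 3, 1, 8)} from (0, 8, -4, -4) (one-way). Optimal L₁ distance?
50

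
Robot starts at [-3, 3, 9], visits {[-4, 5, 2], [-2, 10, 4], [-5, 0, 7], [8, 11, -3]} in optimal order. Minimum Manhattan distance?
45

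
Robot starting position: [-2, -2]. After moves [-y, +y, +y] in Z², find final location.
(-2, -1)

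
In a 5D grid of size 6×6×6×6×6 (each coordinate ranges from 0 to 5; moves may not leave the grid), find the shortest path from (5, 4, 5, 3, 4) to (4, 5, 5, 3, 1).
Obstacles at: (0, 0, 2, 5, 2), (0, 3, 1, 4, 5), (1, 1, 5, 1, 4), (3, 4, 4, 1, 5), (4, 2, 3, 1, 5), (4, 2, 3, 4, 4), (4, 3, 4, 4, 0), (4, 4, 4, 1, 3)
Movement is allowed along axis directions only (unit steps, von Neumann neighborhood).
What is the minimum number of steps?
5
(one shortest path: (5, 4, 5, 3, 4) → (4, 4, 5, 3, 4) → (4, 5, 5, 3, 4) → (4, 5, 5, 3, 3) → (4, 5, 5, 3, 2) → (4, 5, 5, 3, 1))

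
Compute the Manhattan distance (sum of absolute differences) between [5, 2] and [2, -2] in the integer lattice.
7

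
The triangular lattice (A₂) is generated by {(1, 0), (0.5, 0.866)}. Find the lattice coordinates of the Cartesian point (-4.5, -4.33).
-2b₁ - 5b₂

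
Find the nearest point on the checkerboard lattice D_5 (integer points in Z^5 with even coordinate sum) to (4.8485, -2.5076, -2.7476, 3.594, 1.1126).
(5, -3, -3, 4, 1)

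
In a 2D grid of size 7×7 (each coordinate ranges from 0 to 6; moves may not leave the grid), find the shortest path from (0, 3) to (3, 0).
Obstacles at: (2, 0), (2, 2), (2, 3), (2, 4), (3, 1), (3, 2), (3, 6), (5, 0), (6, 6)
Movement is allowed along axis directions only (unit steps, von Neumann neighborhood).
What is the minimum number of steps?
12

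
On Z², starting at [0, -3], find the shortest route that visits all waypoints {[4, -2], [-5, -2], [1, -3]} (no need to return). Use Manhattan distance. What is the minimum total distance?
14
(one optimal route: (0, -3) → (1, -3) → (4, -2) → (-5, -2))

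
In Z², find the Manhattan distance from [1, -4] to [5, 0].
8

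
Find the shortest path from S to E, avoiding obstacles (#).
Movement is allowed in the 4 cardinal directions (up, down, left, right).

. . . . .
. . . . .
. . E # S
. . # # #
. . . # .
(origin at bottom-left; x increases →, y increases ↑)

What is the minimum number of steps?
4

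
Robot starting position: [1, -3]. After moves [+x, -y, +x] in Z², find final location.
(3, -4)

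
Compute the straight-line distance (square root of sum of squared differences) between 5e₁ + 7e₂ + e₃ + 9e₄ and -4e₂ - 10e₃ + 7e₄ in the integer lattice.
16.4621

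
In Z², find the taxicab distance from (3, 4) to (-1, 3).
5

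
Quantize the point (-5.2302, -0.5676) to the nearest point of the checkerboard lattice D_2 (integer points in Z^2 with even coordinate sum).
(-5, -1)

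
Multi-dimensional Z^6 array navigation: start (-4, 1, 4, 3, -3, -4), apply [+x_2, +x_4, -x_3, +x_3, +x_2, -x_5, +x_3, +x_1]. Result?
(-3, 3, 5, 4, -4, -4)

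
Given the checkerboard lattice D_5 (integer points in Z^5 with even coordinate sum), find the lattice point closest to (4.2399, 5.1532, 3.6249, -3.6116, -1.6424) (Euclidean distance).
(4, 5, 4, -3, -2)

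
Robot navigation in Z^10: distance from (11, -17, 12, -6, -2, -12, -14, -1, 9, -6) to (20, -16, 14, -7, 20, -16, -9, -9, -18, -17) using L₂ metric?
39.064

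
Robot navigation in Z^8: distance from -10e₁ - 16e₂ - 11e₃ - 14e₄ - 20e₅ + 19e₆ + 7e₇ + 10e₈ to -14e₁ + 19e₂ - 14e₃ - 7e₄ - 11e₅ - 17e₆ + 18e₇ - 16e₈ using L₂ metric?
58.9322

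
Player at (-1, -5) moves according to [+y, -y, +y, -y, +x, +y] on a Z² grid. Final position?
(0, -4)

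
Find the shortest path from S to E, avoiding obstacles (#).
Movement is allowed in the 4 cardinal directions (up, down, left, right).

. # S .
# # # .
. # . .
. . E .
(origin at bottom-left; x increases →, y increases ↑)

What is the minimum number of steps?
5
(one shortest path: (2, 3) → (3, 3) → (3, 2) → (3, 1) → (2, 1) → (2, 0))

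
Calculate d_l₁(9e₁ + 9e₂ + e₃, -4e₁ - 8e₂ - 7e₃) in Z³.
38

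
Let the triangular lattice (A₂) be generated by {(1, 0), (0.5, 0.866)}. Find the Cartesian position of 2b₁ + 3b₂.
(3.5, 2.598)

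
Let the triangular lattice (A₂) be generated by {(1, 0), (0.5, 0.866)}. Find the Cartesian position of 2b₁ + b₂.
(2.5, 0.866)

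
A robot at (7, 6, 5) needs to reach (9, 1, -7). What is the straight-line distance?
13.1529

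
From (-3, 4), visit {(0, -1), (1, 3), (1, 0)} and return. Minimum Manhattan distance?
18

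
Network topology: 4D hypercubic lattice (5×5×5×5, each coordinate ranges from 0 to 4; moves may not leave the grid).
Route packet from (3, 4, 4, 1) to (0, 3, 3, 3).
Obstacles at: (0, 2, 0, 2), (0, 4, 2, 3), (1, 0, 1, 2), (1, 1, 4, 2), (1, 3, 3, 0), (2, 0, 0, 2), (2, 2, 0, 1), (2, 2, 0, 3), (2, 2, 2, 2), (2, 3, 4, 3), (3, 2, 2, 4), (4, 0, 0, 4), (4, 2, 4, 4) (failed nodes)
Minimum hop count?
7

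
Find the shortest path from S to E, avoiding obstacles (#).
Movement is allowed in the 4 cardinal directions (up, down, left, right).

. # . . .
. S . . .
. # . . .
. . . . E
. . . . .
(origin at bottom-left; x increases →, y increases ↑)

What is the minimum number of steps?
5
(one shortest path: (1, 3) → (2, 3) → (3, 3) → (4, 3) → (4, 2) → (4, 1))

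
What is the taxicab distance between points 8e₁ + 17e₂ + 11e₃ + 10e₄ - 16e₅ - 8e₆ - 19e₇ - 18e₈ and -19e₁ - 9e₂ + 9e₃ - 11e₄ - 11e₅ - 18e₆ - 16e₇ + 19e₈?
131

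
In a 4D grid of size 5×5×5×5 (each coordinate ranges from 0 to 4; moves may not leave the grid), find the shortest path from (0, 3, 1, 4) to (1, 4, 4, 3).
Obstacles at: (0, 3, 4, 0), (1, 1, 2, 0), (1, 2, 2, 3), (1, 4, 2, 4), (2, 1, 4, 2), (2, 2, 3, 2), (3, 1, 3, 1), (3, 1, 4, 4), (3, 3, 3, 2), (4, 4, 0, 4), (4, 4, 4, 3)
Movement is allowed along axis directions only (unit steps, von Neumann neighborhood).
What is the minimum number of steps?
6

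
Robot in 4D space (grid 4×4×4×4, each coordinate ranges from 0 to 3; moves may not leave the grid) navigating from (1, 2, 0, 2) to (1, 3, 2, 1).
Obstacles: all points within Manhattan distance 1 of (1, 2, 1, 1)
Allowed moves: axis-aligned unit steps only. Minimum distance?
4
(one shortest path: (1, 2, 0, 2) → (1, 3, 0, 2) → (1, 3, 1, 2) → (1, 3, 2, 2) → (1, 3, 2, 1))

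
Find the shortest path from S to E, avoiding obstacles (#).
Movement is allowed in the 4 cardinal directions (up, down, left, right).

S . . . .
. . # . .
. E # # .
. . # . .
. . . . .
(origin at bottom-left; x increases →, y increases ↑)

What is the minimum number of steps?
3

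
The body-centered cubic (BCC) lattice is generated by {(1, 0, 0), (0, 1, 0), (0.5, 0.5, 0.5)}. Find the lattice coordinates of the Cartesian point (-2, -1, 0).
-2b₁ - b₂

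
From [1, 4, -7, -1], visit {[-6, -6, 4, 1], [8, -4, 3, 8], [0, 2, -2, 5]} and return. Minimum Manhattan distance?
90
(one optimal route: (1, 4, -7, -1) → (-6, -6, 4, 1) → (8, -4, 3, 8) → (0, 2, -2, 5) → (1, 4, -7, -1))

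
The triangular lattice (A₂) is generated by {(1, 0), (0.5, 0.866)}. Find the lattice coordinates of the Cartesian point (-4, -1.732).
-3b₁ - 2b₂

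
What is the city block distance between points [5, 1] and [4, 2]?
2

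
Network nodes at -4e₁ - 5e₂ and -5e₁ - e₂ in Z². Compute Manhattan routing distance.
5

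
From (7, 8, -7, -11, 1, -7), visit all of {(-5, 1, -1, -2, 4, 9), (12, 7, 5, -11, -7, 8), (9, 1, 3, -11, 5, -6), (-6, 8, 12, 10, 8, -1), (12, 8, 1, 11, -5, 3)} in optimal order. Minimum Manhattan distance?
189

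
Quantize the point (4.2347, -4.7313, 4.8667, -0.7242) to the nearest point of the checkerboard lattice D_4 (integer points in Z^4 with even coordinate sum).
(4, -5, 5, 0)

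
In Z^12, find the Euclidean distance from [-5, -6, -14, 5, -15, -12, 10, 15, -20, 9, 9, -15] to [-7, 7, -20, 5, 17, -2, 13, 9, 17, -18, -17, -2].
65.7343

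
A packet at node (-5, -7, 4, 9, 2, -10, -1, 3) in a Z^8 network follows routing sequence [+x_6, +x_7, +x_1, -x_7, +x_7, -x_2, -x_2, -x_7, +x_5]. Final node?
(-4, -9, 4, 9, 3, -9, -1, 3)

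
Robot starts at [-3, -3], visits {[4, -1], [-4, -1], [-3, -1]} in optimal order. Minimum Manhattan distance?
11
(one optimal route: (-3, -3) → (-4, -1) → (-3, -1) → (4, -1))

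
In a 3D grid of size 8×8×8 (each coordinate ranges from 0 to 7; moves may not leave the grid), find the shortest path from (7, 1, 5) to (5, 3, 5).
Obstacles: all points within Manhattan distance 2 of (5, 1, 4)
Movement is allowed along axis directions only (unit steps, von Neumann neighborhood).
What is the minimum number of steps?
4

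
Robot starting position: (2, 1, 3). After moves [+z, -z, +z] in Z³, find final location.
(2, 1, 4)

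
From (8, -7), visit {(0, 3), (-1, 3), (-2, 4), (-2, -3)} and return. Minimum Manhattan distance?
42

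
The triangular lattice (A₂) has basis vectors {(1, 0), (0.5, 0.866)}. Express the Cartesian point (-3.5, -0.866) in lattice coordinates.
-3b₁ - b₂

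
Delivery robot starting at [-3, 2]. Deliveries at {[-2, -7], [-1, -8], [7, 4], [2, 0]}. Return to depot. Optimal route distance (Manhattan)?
44
(one optimal route: (-3, 2) → (-2, -7) → (-1, -8) → (2, 0) → (7, 4) → (-3, 2))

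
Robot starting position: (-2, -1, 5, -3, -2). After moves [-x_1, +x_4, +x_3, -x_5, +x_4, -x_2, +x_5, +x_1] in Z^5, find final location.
(-2, -2, 6, -1, -2)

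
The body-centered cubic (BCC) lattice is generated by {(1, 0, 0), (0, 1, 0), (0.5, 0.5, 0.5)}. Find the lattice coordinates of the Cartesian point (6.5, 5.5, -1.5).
8b₁ + 7b₂ - 3b₃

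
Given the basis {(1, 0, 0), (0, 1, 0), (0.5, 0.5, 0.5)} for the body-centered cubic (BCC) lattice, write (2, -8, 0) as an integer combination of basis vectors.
2b₁ - 8b₂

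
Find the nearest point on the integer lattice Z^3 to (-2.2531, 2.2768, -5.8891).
(-2, 2, -6)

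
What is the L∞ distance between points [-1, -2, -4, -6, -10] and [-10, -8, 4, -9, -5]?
9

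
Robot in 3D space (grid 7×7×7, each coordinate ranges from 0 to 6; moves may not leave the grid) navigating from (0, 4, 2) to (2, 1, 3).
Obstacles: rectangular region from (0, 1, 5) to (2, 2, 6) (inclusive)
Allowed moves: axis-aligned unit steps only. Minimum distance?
6
(one shortest path: (0, 4, 2) → (1, 4, 2) → (2, 4, 2) → (2, 3, 2) → (2, 2, 2) → (2, 1, 2) → (2, 1, 3))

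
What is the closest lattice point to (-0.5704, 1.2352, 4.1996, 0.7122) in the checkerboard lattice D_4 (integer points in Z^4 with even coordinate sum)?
(0, 1, 4, 1)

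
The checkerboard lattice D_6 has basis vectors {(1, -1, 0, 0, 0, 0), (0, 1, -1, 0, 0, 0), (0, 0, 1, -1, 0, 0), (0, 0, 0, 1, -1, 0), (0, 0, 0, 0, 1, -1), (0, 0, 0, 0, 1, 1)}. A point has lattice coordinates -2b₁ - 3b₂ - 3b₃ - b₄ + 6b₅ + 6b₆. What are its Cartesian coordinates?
(-2, -1, 0, 2, 13, 0)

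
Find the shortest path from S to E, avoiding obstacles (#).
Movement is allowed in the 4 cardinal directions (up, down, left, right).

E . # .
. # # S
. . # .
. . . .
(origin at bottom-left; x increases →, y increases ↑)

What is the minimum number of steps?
8
(one shortest path: (3, 2) → (3, 1) → (3, 0) → (2, 0) → (1, 0) → (0, 0) → (0, 1) → (0, 2) → (0, 3))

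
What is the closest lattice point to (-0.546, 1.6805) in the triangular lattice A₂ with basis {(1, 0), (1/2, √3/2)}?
(-1, 1.732)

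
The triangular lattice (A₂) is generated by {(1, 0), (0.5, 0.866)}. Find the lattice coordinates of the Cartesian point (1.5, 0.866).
b₁ + b₂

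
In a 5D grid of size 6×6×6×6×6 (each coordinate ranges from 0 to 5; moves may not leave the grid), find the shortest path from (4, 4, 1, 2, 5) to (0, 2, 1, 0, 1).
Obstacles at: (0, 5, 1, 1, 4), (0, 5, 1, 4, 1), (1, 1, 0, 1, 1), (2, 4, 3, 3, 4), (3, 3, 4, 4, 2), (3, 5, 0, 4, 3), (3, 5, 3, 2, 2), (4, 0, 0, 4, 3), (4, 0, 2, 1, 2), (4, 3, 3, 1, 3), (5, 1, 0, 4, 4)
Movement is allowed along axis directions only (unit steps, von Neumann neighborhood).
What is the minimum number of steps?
12
(one shortest path: (4, 4, 1, 2, 5) → (3, 4, 1, 2, 5) → (2, 4, 1, 2, 5) → (1, 4, 1, 2, 5) → (0, 4, 1, 2, 5) → (0, 3, 1, 2, 5) → (0, 2, 1, 2, 5) → (0, 2, 1, 1, 5) → (0, 2, 1, 0, 5) → (0, 2, 1, 0, 4) → (0, 2, 1, 0, 3) → (0, 2, 1, 0, 2) → (0, 2, 1, 0, 1))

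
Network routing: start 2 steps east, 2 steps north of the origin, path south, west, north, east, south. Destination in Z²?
(2, 1)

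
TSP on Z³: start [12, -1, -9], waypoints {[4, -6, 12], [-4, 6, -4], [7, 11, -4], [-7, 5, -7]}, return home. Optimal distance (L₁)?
120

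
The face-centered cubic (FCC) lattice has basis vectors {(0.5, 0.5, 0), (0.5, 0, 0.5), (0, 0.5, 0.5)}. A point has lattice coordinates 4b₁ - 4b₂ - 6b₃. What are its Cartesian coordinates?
(0, -1, -5)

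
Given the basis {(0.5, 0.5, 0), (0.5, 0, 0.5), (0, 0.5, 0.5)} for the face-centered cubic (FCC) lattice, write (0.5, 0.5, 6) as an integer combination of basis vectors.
-5b₁ + 6b₂ + 6b₃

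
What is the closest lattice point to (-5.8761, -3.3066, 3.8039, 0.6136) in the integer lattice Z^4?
(-6, -3, 4, 1)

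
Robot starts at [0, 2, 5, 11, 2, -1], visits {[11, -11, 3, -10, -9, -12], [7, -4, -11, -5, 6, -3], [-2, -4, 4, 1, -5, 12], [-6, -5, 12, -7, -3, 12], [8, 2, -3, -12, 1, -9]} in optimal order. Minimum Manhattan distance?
195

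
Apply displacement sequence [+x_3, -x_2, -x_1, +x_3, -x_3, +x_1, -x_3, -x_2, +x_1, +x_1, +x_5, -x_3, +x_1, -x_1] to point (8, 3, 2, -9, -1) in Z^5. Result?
(10, 1, 1, -9, 0)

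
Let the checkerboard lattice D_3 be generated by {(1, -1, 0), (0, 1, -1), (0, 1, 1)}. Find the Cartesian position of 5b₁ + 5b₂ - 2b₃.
(5, -2, -7)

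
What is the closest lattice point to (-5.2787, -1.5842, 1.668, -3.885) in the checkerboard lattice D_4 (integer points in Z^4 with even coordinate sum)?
(-5, -1, 2, -4)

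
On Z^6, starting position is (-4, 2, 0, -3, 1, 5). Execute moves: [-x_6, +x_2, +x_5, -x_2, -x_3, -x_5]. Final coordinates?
(-4, 2, -1, -3, 1, 4)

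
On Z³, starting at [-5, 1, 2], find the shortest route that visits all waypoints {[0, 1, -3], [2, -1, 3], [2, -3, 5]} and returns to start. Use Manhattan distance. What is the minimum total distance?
38
(one optimal route: (-5, 1, 2) → (0, 1, -3) → (2, -1, 3) → (2, -3, 5) → (-5, 1, 2))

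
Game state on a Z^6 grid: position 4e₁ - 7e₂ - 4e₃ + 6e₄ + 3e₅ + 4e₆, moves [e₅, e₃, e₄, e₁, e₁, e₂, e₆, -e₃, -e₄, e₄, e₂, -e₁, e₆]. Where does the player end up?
(5, -5, -4, 7, 4, 6)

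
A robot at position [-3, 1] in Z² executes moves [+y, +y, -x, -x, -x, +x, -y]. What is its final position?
(-5, 2)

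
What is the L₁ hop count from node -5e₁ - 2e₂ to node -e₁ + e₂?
7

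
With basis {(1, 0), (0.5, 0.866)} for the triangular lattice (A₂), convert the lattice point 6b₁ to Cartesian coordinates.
(6, 0)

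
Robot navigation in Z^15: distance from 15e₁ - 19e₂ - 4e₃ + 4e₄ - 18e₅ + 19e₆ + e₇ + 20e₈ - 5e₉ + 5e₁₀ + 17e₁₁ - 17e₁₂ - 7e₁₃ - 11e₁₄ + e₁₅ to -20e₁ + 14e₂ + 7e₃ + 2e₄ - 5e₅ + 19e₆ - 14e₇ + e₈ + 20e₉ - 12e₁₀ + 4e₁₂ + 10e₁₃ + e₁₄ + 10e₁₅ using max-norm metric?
35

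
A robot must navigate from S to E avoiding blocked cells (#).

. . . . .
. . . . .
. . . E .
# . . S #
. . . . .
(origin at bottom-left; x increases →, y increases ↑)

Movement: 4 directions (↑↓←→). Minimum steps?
1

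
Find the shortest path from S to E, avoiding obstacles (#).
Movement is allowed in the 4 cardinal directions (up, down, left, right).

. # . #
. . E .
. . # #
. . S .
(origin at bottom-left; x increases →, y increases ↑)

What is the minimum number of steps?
4
(one shortest path: (2, 0) → (1, 0) → (1, 1) → (1, 2) → (2, 2))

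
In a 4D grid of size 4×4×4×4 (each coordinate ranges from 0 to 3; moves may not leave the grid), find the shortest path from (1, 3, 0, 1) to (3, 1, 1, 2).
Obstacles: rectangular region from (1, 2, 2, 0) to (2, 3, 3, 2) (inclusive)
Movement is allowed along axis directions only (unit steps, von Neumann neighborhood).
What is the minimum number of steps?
6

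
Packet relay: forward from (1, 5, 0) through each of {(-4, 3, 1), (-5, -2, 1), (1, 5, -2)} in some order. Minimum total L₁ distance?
18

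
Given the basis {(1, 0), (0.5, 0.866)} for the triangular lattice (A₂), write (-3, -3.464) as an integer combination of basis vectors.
-b₁ - 4b₂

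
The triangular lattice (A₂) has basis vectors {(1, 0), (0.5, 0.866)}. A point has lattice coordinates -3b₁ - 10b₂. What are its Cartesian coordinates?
(-8, -8.66)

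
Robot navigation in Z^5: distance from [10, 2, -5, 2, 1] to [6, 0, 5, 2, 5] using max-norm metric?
10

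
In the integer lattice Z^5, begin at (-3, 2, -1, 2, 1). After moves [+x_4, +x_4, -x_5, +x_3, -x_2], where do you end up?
(-3, 1, 0, 4, 0)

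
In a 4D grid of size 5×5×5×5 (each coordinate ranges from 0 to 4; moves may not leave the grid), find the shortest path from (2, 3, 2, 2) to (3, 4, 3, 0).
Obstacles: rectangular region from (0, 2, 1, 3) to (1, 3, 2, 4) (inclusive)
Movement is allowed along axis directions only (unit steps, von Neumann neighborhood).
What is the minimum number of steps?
5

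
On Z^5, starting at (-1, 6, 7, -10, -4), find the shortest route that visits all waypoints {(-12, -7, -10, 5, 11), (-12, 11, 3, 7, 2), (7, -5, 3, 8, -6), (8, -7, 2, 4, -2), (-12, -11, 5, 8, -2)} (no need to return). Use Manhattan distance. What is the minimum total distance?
157
(one optimal route: (-1, 6, 7, -10, -4) → (7, -5, 3, 8, -6) → (8, -7, 2, 4, -2) → (-12, -11, 5, 8, -2) → (-12, 11, 3, 7, 2) → (-12, -7, -10, 5, 11))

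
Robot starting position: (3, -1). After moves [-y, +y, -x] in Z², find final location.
(2, -1)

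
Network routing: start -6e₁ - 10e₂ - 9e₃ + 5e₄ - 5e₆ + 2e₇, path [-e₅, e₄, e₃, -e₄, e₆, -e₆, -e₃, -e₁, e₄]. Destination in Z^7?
(-7, -10, -9, 6, -1, -5, 2)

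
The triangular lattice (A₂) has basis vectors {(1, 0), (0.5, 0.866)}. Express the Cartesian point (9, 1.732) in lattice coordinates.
8b₁ + 2b₂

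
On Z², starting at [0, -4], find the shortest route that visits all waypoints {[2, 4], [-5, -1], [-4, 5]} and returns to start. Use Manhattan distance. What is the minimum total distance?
32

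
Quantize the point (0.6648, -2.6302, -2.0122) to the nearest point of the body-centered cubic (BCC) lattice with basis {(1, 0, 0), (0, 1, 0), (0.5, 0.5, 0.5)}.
(1, -3, -2)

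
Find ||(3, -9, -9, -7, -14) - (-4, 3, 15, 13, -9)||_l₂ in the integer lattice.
34.5543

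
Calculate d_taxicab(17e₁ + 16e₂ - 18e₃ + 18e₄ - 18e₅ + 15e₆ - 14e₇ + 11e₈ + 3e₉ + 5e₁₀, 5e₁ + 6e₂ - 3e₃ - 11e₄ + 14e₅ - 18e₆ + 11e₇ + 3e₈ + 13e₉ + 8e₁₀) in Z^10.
177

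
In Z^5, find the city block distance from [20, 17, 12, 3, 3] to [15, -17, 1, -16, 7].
73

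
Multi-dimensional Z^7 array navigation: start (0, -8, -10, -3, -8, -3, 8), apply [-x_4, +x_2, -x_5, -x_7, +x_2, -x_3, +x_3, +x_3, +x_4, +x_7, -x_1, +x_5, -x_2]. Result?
(-1, -7, -9, -3, -8, -3, 8)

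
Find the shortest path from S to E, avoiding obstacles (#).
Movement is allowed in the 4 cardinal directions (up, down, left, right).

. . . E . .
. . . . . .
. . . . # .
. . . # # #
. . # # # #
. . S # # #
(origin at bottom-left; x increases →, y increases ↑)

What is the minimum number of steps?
8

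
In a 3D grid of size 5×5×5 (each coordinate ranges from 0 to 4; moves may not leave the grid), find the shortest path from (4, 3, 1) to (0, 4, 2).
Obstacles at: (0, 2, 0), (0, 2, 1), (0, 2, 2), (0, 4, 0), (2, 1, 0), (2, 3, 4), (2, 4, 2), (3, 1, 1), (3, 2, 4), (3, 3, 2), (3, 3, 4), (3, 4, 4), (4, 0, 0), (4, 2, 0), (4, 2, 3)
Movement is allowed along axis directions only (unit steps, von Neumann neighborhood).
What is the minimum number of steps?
6
(one shortest path: (4, 3, 1) → (3, 3, 1) → (2, 3, 1) → (1, 3, 1) → (0, 3, 1) → (0, 4, 1) → (0, 4, 2))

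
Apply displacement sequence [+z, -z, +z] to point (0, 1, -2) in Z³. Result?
(0, 1, -1)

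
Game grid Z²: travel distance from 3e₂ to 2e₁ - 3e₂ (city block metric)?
8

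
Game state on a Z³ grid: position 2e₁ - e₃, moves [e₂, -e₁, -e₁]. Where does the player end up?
(0, 1, -1)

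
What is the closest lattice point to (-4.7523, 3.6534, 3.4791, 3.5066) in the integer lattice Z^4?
(-5, 4, 3, 4)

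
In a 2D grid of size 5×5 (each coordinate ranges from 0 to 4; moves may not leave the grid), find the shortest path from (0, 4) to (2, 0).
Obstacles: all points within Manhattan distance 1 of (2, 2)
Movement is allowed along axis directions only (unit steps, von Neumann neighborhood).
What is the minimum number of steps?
6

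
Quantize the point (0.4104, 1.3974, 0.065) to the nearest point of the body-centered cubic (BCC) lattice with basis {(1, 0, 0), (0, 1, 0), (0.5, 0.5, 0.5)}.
(0.5, 1.5, 0.5)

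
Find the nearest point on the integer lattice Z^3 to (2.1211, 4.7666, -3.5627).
(2, 5, -4)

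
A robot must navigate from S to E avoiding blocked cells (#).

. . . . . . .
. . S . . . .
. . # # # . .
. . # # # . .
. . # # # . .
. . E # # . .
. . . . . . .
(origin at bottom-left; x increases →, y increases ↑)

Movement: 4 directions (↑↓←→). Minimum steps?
6
(one shortest path: (2, 5) → (1, 5) → (1, 4) → (1, 3) → (1, 2) → (1, 1) → (2, 1))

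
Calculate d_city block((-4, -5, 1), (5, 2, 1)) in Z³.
16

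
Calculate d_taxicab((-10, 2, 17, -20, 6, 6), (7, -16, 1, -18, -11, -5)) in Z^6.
81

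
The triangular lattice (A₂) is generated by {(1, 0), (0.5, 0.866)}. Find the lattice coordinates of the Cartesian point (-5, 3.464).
-7b₁ + 4b₂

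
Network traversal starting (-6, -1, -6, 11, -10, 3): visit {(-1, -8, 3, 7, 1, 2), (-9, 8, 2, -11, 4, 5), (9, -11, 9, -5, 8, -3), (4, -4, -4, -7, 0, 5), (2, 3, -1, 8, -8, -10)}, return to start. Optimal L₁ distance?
258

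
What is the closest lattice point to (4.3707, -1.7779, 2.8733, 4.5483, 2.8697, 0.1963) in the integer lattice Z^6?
(4, -2, 3, 5, 3, 0)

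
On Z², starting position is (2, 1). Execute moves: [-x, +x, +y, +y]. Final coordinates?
(2, 3)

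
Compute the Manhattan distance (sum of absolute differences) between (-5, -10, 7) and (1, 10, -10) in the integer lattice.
43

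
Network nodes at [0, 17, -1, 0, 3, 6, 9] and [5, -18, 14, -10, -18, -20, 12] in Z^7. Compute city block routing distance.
115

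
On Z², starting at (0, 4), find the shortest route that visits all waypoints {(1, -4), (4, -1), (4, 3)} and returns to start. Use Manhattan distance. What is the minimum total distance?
24
(one optimal route: (0, 4) → (1, -4) → (4, -1) → (4, 3) → (0, 4))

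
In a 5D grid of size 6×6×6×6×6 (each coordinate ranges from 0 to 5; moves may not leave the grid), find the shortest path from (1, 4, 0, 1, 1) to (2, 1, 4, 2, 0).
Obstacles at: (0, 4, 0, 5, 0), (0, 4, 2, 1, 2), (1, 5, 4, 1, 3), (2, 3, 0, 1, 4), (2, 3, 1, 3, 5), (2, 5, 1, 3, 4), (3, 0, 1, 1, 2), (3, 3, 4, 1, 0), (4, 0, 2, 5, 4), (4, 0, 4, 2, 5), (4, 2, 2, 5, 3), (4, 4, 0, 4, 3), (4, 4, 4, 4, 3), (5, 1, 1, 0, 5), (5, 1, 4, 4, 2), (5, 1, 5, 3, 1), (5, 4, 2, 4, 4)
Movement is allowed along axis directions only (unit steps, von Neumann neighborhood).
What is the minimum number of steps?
10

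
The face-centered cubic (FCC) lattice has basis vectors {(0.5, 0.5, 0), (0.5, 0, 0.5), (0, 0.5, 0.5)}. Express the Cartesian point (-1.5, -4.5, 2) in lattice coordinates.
-8b₁ + 5b₂ - b₃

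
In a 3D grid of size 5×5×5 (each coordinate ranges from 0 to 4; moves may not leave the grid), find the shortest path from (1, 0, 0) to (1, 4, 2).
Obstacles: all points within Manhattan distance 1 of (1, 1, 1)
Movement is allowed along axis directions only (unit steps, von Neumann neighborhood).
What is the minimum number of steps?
8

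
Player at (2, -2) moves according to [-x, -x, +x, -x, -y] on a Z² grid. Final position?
(0, -3)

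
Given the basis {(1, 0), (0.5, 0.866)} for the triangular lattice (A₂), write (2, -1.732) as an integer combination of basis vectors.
3b₁ - 2b₂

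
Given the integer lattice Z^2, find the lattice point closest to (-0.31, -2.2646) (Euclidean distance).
(0, -2)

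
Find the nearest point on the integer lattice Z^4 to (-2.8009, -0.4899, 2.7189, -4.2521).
(-3, 0, 3, -4)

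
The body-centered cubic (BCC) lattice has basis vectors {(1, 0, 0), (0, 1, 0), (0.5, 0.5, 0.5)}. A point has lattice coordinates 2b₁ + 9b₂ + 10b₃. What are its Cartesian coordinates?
(7, 14, 5)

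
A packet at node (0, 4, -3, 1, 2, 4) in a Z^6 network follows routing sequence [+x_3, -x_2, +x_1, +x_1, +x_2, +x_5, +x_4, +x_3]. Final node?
(2, 4, -1, 2, 3, 4)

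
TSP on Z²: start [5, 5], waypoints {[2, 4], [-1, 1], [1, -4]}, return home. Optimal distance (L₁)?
30
(one optimal route: (5, 5) → (2, 4) → (-1, 1) → (1, -4) → (5, 5))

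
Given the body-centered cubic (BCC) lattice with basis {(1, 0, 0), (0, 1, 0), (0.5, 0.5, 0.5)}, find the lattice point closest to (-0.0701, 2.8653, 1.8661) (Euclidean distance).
(0, 3, 2)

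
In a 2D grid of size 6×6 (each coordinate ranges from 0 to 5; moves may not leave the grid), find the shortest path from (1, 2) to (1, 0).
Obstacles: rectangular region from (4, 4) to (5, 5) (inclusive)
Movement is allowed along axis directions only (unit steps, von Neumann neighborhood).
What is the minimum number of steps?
2
(one shortest path: (1, 2) → (1, 1) → (1, 0))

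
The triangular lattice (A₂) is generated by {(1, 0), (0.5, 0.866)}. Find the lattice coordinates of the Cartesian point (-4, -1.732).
-3b₁ - 2b₂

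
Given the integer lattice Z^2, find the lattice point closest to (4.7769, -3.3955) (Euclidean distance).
(5, -3)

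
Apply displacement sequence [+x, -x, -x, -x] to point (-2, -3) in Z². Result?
(-4, -3)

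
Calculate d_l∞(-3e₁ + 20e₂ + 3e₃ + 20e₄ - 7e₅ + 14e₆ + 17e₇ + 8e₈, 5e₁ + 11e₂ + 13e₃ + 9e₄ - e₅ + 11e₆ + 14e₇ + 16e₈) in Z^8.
11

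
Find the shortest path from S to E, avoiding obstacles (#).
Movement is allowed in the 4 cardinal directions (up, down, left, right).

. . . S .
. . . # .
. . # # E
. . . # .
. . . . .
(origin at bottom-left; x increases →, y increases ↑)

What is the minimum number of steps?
3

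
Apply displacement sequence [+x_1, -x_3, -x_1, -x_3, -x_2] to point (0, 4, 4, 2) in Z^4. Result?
(0, 3, 2, 2)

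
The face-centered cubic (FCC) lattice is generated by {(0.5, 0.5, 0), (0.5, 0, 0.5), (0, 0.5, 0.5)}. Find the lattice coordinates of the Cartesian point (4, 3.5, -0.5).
8b₁ - b₃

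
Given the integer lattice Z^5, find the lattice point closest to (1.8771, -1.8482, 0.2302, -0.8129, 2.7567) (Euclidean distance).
(2, -2, 0, -1, 3)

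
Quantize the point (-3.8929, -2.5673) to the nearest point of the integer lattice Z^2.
(-4, -3)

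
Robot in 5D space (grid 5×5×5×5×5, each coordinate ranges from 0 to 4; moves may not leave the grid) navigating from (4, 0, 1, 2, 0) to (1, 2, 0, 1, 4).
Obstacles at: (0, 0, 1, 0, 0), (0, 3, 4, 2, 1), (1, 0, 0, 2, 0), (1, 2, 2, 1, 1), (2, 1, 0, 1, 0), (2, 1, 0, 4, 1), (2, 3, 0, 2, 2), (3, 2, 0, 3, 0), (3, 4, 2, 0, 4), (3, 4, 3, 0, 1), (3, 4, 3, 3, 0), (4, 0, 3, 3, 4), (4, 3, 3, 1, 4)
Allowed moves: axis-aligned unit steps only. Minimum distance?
11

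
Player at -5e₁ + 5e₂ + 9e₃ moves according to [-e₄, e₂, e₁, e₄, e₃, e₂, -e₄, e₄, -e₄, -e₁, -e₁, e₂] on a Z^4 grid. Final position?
(-6, 8, 10, -1)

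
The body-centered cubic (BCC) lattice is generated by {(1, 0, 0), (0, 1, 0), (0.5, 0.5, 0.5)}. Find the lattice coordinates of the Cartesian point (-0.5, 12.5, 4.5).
-5b₁ + 8b₂ + 9b₃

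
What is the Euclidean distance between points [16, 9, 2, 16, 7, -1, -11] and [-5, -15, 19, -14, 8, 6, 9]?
51.5364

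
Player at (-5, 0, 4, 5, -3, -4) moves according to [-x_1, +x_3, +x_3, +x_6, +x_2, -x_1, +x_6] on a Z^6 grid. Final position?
(-7, 1, 6, 5, -3, -2)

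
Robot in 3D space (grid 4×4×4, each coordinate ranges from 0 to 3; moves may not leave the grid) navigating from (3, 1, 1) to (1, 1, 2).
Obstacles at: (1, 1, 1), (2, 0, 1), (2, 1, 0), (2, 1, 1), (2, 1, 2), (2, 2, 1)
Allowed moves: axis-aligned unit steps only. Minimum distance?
5
(one shortest path: (3, 1, 1) → (3, 0, 1) → (3, 0, 2) → (2, 0, 2) → (1, 0, 2) → (1, 1, 2))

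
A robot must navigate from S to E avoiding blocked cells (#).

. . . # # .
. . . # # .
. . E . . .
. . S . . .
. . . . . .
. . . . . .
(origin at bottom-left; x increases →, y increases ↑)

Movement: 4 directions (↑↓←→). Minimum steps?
1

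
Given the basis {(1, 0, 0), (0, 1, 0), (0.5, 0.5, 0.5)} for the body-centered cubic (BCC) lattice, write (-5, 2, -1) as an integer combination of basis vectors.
-4b₁ + 3b₂ - 2b₃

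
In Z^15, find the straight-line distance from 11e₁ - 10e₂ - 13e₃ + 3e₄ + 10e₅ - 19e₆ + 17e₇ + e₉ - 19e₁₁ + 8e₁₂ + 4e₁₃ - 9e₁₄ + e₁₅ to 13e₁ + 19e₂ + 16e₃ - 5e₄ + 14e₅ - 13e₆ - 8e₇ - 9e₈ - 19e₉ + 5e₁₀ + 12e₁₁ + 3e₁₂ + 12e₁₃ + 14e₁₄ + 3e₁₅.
67.2012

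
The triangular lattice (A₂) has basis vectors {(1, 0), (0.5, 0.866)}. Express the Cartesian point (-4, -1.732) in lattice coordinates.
-3b₁ - 2b₂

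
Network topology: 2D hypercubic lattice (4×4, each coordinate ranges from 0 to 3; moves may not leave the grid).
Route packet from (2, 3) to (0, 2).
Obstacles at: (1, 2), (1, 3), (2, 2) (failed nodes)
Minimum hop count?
7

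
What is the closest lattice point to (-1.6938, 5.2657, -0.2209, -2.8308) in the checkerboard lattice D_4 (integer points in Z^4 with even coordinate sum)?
(-2, 5, 0, -3)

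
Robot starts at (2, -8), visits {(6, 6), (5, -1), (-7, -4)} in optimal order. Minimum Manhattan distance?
36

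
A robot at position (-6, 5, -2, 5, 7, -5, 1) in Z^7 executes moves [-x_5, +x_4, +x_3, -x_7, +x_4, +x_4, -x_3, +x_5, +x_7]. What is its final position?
(-6, 5, -2, 8, 7, -5, 1)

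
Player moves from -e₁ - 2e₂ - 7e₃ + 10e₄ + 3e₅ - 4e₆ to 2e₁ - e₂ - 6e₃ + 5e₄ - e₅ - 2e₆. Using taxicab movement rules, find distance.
16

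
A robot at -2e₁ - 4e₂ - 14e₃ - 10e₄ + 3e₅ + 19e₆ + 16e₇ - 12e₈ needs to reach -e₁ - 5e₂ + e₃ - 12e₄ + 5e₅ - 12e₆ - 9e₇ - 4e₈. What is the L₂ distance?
43.4166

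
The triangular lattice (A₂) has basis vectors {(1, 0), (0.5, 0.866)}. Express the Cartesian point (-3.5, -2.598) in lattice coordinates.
-2b₁ - 3b₂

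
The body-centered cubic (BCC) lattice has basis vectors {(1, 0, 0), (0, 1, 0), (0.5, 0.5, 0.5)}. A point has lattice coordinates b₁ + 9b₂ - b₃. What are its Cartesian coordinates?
(0.5, 8.5, -0.5)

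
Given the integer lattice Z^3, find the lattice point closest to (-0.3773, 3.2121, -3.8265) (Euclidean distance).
(0, 3, -4)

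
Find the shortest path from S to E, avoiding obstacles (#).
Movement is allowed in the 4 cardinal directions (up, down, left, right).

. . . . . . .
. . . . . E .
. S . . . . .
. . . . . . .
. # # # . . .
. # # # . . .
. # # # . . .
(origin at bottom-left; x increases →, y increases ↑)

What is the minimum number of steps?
5
(one shortest path: (1, 4) → (2, 4) → (3, 4) → (4, 4) → (5, 4) → (5, 5))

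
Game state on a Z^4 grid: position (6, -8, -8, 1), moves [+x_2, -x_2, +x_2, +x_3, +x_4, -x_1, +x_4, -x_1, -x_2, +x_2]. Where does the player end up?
(4, -7, -7, 3)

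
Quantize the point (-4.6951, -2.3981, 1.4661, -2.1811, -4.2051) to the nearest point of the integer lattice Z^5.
(-5, -2, 1, -2, -4)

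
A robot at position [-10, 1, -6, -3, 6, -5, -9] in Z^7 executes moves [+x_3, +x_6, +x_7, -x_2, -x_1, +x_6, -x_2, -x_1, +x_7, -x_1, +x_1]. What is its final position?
(-12, -1, -5, -3, 6, -3, -7)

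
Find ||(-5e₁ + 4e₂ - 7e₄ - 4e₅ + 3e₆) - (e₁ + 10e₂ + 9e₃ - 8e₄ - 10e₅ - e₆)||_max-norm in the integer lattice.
9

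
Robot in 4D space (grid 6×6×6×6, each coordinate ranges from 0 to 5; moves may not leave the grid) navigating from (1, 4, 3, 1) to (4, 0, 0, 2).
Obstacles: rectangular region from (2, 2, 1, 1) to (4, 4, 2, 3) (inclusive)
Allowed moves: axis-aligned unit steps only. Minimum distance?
11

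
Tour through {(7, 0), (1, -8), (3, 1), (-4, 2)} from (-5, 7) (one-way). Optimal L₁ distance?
33
(one optimal route: (-5, 7) → (-4, 2) → (3, 1) → (7, 0) → (1, -8))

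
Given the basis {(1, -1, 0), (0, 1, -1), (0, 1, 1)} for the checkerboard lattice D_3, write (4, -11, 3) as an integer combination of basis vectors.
4b₁ - 5b₂ - 2b₃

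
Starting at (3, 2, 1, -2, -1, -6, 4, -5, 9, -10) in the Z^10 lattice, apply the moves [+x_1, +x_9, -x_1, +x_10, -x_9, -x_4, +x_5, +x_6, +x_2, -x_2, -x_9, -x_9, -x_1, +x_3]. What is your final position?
(2, 2, 2, -3, 0, -5, 4, -5, 7, -9)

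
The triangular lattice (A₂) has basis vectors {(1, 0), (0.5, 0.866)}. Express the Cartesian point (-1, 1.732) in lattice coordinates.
-2b₁ + 2b₂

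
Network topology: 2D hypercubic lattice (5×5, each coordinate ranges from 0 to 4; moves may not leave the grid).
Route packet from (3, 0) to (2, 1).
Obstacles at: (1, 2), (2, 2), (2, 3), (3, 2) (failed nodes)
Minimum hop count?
2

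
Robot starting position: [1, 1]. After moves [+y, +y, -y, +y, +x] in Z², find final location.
(2, 3)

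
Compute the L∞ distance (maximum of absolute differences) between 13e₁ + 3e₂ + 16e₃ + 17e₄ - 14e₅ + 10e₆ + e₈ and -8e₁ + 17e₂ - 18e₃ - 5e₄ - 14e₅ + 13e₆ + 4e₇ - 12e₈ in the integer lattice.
34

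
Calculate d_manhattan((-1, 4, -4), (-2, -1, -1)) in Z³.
9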